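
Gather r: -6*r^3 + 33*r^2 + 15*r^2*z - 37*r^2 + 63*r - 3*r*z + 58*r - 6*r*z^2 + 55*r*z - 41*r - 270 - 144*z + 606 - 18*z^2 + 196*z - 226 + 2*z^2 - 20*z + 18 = -6*r^3 + r^2*(15*z - 4) + r*(-6*z^2 + 52*z + 80) - 16*z^2 + 32*z + 128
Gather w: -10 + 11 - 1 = 0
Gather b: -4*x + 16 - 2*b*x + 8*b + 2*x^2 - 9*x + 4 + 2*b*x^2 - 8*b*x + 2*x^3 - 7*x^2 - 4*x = b*(2*x^2 - 10*x + 8) + 2*x^3 - 5*x^2 - 17*x + 20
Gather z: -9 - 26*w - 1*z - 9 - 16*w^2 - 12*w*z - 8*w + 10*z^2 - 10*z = -16*w^2 - 34*w + 10*z^2 + z*(-12*w - 11) - 18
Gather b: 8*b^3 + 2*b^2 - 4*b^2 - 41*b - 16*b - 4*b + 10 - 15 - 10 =8*b^3 - 2*b^2 - 61*b - 15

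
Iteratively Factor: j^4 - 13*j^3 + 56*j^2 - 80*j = (j - 5)*(j^3 - 8*j^2 + 16*j) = (j - 5)*(j - 4)*(j^2 - 4*j) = j*(j - 5)*(j - 4)*(j - 4)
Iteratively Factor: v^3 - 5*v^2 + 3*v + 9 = (v - 3)*(v^2 - 2*v - 3) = (v - 3)*(v + 1)*(v - 3)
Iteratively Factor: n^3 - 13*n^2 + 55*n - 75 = (n - 5)*(n^2 - 8*n + 15) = (n - 5)^2*(n - 3)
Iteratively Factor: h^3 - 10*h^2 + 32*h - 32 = (h - 4)*(h^2 - 6*h + 8) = (h - 4)*(h - 2)*(h - 4)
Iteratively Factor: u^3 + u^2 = (u + 1)*(u^2) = u*(u + 1)*(u)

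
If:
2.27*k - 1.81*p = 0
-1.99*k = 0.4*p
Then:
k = 0.00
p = 0.00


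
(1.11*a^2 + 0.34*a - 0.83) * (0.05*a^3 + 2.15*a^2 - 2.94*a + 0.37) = 0.0555*a^5 + 2.4035*a^4 - 2.5739*a^3 - 2.3734*a^2 + 2.566*a - 0.3071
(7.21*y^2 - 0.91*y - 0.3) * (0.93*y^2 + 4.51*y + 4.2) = 6.7053*y^4 + 31.6708*y^3 + 25.8989*y^2 - 5.175*y - 1.26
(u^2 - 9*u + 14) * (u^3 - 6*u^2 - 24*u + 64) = u^5 - 15*u^4 + 44*u^3 + 196*u^2 - 912*u + 896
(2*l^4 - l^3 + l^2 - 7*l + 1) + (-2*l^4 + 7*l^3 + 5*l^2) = 6*l^3 + 6*l^2 - 7*l + 1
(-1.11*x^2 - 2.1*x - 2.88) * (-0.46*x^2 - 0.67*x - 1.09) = 0.5106*x^4 + 1.7097*x^3 + 3.9417*x^2 + 4.2186*x + 3.1392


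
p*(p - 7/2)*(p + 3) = p^3 - p^2/2 - 21*p/2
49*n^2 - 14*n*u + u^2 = (-7*n + u)^2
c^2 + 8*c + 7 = (c + 1)*(c + 7)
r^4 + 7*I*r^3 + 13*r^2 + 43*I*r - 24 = (r - 3*I)*(r + I)^2*(r + 8*I)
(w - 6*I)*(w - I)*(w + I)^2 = w^4 - 5*I*w^3 + 7*w^2 - 5*I*w + 6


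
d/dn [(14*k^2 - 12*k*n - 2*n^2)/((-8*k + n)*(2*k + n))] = 12*k*(23*k^2 + 3*k*n + 2*n^2)/(256*k^4 + 192*k^3*n + 4*k^2*n^2 - 12*k*n^3 + n^4)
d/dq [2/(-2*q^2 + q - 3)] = 2*(4*q - 1)/(2*q^2 - q + 3)^2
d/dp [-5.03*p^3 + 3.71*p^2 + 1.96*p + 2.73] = -15.09*p^2 + 7.42*p + 1.96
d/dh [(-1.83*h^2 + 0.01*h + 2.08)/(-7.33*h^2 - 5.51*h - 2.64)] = (10.1566*h^2 + 40.1552*h + 11.4344)/(53.7289*h^4 + 80.7766*h^3 + 69.0625*h^2 + 29.0928*h + 6.9696)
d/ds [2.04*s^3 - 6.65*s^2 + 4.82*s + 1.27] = 6.12*s^2 - 13.3*s + 4.82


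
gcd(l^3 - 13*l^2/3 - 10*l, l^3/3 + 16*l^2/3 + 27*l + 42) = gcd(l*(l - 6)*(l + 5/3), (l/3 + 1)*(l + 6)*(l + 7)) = 1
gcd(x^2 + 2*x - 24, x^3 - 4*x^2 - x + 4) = x - 4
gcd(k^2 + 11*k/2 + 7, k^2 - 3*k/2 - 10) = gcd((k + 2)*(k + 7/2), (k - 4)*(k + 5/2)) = 1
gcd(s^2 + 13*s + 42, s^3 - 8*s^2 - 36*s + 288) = s + 6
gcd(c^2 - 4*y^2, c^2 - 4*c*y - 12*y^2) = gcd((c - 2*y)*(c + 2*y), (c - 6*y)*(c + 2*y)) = c + 2*y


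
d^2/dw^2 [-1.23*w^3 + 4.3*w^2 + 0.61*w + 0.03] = 8.6 - 7.38*w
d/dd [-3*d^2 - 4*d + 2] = -6*d - 4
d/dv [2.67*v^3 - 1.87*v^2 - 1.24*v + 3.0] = 8.01*v^2 - 3.74*v - 1.24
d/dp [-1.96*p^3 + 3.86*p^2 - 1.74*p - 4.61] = -5.88*p^2 + 7.72*p - 1.74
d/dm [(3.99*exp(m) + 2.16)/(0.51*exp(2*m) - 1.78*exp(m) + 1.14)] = (-2.0349*exp(2*m) - 2.2032*exp(m) + 8.3934)*exp(m)/(0.2601*exp(4*m) - 1.8156*exp(3*m) + 4.3312*exp(2*m) - 4.0584*exp(m) + 1.2996)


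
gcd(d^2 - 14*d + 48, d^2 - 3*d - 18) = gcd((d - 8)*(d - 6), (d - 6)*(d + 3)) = d - 6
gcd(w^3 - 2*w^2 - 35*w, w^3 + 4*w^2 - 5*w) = w^2 + 5*w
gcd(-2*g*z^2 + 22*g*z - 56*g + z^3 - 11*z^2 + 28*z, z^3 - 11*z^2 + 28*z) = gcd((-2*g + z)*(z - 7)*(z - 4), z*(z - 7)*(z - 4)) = z^2 - 11*z + 28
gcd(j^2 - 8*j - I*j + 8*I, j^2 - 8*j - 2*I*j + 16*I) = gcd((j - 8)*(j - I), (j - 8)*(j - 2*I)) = j - 8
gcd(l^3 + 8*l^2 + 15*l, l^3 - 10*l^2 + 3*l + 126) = l + 3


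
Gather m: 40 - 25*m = 40 - 25*m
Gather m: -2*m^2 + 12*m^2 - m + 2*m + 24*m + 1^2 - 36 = 10*m^2 + 25*m - 35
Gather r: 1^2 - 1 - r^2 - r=-r^2 - r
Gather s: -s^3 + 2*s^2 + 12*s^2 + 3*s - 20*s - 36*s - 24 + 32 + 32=-s^3 + 14*s^2 - 53*s + 40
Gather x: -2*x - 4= -2*x - 4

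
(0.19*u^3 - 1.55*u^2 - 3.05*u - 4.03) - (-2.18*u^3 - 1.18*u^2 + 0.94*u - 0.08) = 2.37*u^3 - 0.37*u^2 - 3.99*u - 3.95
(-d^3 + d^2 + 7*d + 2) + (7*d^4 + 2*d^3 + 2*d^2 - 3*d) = 7*d^4 + d^3 + 3*d^2 + 4*d + 2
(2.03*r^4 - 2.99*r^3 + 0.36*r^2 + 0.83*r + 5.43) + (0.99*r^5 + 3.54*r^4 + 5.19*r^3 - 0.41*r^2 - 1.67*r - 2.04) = 0.99*r^5 + 5.57*r^4 + 2.2*r^3 - 0.05*r^2 - 0.84*r + 3.39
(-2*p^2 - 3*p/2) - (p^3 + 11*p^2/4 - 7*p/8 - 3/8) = -p^3 - 19*p^2/4 - 5*p/8 + 3/8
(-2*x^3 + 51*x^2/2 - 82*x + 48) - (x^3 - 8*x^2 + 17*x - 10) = -3*x^3 + 67*x^2/2 - 99*x + 58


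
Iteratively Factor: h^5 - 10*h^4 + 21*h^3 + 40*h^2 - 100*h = (h - 5)*(h^4 - 5*h^3 - 4*h^2 + 20*h) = h*(h - 5)*(h^3 - 5*h^2 - 4*h + 20) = h*(h - 5)*(h - 2)*(h^2 - 3*h - 10) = h*(h - 5)*(h - 2)*(h + 2)*(h - 5)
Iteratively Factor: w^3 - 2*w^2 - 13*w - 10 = (w - 5)*(w^2 + 3*w + 2) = (w - 5)*(w + 1)*(w + 2)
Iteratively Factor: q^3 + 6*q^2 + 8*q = (q)*(q^2 + 6*q + 8) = q*(q + 2)*(q + 4)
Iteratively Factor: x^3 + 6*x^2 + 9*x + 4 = (x + 4)*(x^2 + 2*x + 1) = (x + 1)*(x + 4)*(x + 1)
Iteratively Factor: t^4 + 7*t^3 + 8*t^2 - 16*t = (t + 4)*(t^3 + 3*t^2 - 4*t) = (t - 1)*(t + 4)*(t^2 + 4*t) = (t - 1)*(t + 4)^2*(t)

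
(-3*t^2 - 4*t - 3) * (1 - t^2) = 3*t^4 + 4*t^3 - 4*t - 3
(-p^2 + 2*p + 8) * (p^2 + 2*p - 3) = -p^4 + 15*p^2 + 10*p - 24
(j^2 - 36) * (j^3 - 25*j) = j^5 - 61*j^3 + 900*j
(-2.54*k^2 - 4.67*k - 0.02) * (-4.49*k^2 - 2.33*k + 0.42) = 11.4046*k^4 + 26.8865*k^3 + 9.9041*k^2 - 1.9148*k - 0.0084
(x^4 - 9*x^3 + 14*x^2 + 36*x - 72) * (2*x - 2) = 2*x^5 - 20*x^4 + 46*x^3 + 44*x^2 - 216*x + 144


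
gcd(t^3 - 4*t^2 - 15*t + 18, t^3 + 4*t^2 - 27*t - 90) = t + 3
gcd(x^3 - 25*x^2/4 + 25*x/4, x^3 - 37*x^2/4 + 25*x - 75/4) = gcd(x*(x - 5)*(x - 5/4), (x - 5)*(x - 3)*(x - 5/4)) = x^2 - 25*x/4 + 25/4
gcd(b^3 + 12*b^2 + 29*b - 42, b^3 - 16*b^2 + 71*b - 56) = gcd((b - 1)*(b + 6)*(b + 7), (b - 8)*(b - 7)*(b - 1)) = b - 1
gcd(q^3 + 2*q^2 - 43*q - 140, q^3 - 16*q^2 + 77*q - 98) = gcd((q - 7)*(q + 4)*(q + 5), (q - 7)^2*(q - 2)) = q - 7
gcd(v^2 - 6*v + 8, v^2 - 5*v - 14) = 1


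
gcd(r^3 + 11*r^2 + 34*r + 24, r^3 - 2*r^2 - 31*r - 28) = r^2 + 5*r + 4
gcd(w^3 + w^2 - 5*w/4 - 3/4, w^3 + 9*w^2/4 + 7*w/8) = w + 1/2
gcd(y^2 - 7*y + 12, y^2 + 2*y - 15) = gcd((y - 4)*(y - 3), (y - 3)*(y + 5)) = y - 3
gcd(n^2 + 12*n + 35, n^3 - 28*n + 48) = 1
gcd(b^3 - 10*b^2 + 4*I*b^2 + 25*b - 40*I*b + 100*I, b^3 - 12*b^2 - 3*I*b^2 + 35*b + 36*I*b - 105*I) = b - 5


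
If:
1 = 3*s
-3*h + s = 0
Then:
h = 1/9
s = 1/3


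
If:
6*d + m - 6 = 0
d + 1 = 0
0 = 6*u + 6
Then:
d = -1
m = 12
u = -1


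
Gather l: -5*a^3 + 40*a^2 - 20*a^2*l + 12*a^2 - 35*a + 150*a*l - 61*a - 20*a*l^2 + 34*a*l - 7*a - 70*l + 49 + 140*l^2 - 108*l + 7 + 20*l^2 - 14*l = -5*a^3 + 52*a^2 - 103*a + l^2*(160 - 20*a) + l*(-20*a^2 + 184*a - 192) + 56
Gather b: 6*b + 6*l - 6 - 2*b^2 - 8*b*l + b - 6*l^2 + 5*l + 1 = -2*b^2 + b*(7 - 8*l) - 6*l^2 + 11*l - 5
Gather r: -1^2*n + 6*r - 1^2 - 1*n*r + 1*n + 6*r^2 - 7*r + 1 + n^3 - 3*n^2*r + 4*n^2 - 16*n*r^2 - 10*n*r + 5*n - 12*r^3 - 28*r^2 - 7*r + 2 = n^3 + 4*n^2 + 5*n - 12*r^3 + r^2*(-16*n - 22) + r*(-3*n^2 - 11*n - 8) + 2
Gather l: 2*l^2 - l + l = 2*l^2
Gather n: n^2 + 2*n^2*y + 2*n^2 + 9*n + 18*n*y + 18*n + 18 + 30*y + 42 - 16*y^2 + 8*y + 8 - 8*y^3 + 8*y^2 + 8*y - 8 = n^2*(2*y + 3) + n*(18*y + 27) - 8*y^3 - 8*y^2 + 46*y + 60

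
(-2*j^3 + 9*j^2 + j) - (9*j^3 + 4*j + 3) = -11*j^3 + 9*j^2 - 3*j - 3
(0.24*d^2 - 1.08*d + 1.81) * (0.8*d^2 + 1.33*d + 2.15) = 0.192*d^4 - 0.5448*d^3 + 0.5276*d^2 + 0.0853000000000002*d + 3.8915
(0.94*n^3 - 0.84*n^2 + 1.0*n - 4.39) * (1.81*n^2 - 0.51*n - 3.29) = 1.7014*n^5 - 1.9998*n^4 - 0.8542*n^3 - 5.6923*n^2 - 1.0511*n + 14.4431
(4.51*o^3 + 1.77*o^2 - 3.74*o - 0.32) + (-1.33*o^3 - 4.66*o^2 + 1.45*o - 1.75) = 3.18*o^3 - 2.89*o^2 - 2.29*o - 2.07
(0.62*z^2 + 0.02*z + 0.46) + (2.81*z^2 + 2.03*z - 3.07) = 3.43*z^2 + 2.05*z - 2.61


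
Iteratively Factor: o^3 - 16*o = (o - 4)*(o^2 + 4*o) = (o - 4)*(o + 4)*(o)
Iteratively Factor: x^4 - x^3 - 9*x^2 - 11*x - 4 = (x + 1)*(x^3 - 2*x^2 - 7*x - 4) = (x - 4)*(x + 1)*(x^2 + 2*x + 1) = (x - 4)*(x + 1)^2*(x + 1)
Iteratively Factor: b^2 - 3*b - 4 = (b - 4)*(b + 1)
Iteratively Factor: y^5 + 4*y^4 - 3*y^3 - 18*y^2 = (y)*(y^4 + 4*y^3 - 3*y^2 - 18*y) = y^2*(y^3 + 4*y^2 - 3*y - 18) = y^2*(y - 2)*(y^2 + 6*y + 9) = y^2*(y - 2)*(y + 3)*(y + 3)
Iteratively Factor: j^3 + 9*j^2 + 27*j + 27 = (j + 3)*(j^2 + 6*j + 9) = (j + 3)^2*(j + 3)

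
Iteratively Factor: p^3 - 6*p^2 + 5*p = (p - 5)*(p^2 - p) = p*(p - 5)*(p - 1)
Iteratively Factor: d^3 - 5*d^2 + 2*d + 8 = (d - 4)*(d^2 - d - 2) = (d - 4)*(d + 1)*(d - 2)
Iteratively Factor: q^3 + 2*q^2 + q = (q + 1)*(q^2 + q) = (q + 1)^2*(q)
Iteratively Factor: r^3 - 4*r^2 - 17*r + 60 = (r - 3)*(r^2 - r - 20) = (r - 5)*(r - 3)*(r + 4)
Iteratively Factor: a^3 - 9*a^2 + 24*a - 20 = (a - 2)*(a^2 - 7*a + 10) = (a - 5)*(a - 2)*(a - 2)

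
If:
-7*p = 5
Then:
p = -5/7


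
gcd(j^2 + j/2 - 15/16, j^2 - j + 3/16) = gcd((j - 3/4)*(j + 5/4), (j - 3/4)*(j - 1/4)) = j - 3/4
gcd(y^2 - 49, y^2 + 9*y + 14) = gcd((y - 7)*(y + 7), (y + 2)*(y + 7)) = y + 7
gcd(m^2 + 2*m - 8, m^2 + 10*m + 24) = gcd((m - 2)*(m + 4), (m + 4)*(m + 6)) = m + 4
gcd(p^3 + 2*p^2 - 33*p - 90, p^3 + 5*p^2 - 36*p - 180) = p^2 - p - 30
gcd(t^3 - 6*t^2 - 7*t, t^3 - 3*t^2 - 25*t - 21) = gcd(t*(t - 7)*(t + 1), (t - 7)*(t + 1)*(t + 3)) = t^2 - 6*t - 7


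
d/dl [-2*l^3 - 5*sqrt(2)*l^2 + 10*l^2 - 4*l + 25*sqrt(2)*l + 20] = -6*l^2 - 10*sqrt(2)*l + 20*l - 4 + 25*sqrt(2)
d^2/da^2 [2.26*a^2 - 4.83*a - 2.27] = 4.52000000000000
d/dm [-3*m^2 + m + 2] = 1 - 6*m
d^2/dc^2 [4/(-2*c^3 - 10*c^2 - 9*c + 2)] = 8*(2*(3*c + 5)*(2*c^3 + 10*c^2 + 9*c - 2) - (6*c^2 + 20*c + 9)^2)/(2*c^3 + 10*c^2 + 9*c - 2)^3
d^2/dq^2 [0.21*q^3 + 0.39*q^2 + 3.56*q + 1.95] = 1.26*q + 0.78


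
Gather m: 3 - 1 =2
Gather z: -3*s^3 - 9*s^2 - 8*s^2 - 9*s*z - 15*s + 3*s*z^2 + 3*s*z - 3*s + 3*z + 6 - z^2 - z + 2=-3*s^3 - 17*s^2 - 18*s + z^2*(3*s - 1) + z*(2 - 6*s) + 8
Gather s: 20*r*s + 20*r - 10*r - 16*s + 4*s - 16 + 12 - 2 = 10*r + s*(20*r - 12) - 6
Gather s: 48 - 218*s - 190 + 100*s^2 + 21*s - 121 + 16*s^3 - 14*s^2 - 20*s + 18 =16*s^3 + 86*s^2 - 217*s - 245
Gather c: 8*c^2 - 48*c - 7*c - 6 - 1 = 8*c^2 - 55*c - 7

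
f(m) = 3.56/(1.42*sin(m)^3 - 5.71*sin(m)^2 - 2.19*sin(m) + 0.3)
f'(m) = 3.56*(-4.26*sin(m)^2*cos(m) + 11.42*sin(m)*cos(m) + 2.19*cos(m))/(1.42*sin(m)^3 - 5.71*sin(m)^2 - 2.19*sin(m) + 0.3)^2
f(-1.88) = -0.89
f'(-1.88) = 0.84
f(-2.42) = -3.08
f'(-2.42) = 14.47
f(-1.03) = -1.22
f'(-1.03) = -2.32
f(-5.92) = -3.14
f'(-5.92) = 14.75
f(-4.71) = -0.58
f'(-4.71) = -0.00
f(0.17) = -15.68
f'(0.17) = 272.21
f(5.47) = -2.14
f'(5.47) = -7.35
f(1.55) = -0.58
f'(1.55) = 0.02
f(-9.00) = 26.70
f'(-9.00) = 590.98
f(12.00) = -9.17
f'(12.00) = -102.92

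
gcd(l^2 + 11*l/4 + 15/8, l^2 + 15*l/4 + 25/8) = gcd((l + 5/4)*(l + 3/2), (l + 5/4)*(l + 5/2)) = l + 5/4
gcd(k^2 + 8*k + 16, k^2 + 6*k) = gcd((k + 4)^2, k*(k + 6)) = 1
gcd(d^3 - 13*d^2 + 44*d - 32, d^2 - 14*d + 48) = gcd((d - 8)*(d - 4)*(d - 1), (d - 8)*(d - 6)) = d - 8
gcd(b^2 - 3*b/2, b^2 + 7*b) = b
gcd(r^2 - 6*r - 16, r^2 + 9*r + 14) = r + 2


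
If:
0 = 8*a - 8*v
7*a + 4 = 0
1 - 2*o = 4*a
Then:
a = -4/7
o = 23/14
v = -4/7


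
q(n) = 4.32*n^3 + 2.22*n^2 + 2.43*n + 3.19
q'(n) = 12.96*n^2 + 4.44*n + 2.43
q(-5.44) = -639.80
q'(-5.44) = 361.81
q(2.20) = 65.28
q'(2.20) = 74.92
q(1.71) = 35.44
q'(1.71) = 47.92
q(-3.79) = -209.31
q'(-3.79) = 171.76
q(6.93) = 1564.40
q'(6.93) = 655.60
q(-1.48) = -9.55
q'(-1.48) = 24.25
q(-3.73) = -199.17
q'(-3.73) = 166.18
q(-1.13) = -2.95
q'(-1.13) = 13.96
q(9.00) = 3354.16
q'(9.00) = 1092.15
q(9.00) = 3354.16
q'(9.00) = 1092.15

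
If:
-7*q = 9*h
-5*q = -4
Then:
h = -28/45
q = 4/5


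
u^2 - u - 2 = (u - 2)*(u + 1)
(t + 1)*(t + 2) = t^2 + 3*t + 2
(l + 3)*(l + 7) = l^2 + 10*l + 21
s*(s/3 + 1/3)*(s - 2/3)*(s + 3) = s^4/3 + 10*s^3/9 + s^2/9 - 2*s/3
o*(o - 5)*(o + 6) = o^3 + o^2 - 30*o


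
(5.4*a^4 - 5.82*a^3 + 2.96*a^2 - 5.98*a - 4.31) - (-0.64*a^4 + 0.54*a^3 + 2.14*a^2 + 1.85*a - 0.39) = 6.04*a^4 - 6.36*a^3 + 0.82*a^2 - 7.83*a - 3.92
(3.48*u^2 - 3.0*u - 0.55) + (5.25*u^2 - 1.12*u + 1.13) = 8.73*u^2 - 4.12*u + 0.58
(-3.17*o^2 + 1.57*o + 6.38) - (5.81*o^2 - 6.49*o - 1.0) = -8.98*o^2 + 8.06*o + 7.38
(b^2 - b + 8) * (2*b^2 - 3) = 2*b^4 - 2*b^3 + 13*b^2 + 3*b - 24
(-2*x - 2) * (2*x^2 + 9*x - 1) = -4*x^3 - 22*x^2 - 16*x + 2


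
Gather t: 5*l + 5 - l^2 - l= -l^2 + 4*l + 5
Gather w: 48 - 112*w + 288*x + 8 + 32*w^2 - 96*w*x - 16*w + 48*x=32*w^2 + w*(-96*x - 128) + 336*x + 56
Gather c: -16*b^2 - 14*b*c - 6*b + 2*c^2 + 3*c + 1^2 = -16*b^2 - 6*b + 2*c^2 + c*(3 - 14*b) + 1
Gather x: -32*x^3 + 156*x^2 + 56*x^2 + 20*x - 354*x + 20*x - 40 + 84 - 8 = -32*x^3 + 212*x^2 - 314*x + 36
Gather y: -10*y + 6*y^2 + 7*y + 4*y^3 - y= 4*y^3 + 6*y^2 - 4*y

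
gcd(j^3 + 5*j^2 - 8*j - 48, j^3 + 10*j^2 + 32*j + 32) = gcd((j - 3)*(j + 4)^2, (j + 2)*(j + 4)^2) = j^2 + 8*j + 16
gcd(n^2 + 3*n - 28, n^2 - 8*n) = 1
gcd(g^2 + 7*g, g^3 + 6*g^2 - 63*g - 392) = g + 7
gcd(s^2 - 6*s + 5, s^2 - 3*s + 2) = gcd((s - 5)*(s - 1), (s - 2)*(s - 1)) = s - 1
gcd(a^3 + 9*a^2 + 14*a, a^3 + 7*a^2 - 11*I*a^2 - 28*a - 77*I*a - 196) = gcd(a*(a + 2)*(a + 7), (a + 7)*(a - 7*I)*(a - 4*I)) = a + 7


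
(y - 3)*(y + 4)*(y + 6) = y^3 + 7*y^2 - 6*y - 72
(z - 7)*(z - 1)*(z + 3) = z^3 - 5*z^2 - 17*z + 21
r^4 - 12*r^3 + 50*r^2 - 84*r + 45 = (r - 5)*(r - 3)^2*(r - 1)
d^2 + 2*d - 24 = (d - 4)*(d + 6)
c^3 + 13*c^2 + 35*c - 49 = (c - 1)*(c + 7)^2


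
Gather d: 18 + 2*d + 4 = 2*d + 22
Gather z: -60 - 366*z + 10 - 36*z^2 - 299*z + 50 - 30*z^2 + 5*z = -66*z^2 - 660*z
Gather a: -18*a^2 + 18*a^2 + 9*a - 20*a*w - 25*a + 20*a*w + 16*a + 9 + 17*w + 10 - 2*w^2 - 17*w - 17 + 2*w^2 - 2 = 0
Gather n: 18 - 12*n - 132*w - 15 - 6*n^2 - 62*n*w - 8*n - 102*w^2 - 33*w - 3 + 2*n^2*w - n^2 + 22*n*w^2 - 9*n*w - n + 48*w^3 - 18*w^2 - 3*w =n^2*(2*w - 7) + n*(22*w^2 - 71*w - 21) + 48*w^3 - 120*w^2 - 168*w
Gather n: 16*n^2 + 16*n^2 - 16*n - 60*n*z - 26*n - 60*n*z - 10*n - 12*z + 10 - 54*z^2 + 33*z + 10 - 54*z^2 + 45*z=32*n^2 + n*(-120*z - 52) - 108*z^2 + 66*z + 20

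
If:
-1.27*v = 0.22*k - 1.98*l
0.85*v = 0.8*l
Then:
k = 3.78977272727273*v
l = 1.0625*v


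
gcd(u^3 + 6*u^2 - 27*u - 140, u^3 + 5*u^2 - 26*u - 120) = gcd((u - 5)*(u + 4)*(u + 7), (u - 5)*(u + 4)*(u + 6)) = u^2 - u - 20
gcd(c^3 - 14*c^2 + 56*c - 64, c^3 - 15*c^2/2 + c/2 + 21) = c - 2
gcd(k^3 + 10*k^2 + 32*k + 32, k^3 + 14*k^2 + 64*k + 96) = k^2 + 8*k + 16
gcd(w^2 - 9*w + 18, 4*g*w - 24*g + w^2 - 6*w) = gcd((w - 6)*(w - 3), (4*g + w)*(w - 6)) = w - 6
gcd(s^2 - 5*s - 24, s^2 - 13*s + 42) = 1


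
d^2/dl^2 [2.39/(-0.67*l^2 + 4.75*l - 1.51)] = (2.145742*l^2 - 15.21235*l - 2.39*(1.34*l - 4.75)*(2.68*l - 9.5) + 4.835926)/(0.67*l^2 - 4.75*l + 1.51)^3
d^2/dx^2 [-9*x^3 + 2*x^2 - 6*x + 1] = 4 - 54*x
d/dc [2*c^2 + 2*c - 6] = 4*c + 2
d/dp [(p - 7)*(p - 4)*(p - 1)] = 3*p^2 - 24*p + 39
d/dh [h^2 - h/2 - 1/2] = 2*h - 1/2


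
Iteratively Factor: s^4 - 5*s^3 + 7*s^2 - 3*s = (s - 1)*(s^3 - 4*s^2 + 3*s) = (s - 1)^2*(s^2 - 3*s) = s*(s - 1)^2*(s - 3)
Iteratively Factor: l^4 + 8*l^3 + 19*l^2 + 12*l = (l + 1)*(l^3 + 7*l^2 + 12*l) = (l + 1)*(l + 3)*(l^2 + 4*l) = l*(l + 1)*(l + 3)*(l + 4)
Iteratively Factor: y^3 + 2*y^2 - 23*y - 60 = (y + 4)*(y^2 - 2*y - 15) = (y + 3)*(y + 4)*(y - 5)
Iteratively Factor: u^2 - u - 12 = (u + 3)*(u - 4)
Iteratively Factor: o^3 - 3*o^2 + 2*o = (o - 1)*(o^2 - 2*o) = (o - 2)*(o - 1)*(o)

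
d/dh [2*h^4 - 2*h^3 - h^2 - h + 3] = 8*h^3 - 6*h^2 - 2*h - 1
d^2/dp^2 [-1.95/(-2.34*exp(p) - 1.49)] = (10.67742*exp(p) - 6.79887)*exp(p)/(2.34*exp(p) + 1.49)^3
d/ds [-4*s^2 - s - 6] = -8*s - 1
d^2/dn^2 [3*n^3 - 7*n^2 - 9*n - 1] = 18*n - 14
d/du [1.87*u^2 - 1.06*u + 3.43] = 3.74*u - 1.06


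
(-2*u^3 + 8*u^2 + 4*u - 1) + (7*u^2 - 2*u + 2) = -2*u^3 + 15*u^2 + 2*u + 1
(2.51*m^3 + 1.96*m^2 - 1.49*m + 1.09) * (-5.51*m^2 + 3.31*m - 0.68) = -13.8301*m^5 - 2.4915*m^4 + 12.9907*m^3 - 12.2706*m^2 + 4.6211*m - 0.7412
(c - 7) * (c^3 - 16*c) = c^4 - 7*c^3 - 16*c^2 + 112*c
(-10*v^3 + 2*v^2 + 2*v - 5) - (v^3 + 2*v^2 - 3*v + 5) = -11*v^3 + 5*v - 10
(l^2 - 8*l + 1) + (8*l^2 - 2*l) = 9*l^2 - 10*l + 1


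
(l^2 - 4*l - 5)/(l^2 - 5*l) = (l + 1)/l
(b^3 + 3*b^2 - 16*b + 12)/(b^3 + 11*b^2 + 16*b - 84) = (b - 1)/(b + 7)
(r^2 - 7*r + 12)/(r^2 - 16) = (r - 3)/(r + 4)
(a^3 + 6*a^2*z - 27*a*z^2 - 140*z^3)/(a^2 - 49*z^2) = (-a^2 + a*z + 20*z^2)/(-a + 7*z)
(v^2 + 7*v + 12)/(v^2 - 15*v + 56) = (v^2 + 7*v + 12)/(v^2 - 15*v + 56)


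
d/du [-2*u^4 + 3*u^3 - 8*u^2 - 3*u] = -8*u^3 + 9*u^2 - 16*u - 3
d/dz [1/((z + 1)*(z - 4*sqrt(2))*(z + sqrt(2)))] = (-(z + 1)*(z - 4*sqrt(2)) - (z + 1)*(z + sqrt(2)) - (z - 4*sqrt(2))*(z + sqrt(2)))/((z + 1)^2*(z - 4*sqrt(2))^2*(z + sqrt(2))^2)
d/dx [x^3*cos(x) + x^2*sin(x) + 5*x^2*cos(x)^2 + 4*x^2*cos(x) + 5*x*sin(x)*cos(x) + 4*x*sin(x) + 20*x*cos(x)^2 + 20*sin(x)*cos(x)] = -x^3*sin(x) - 5*x^2*sin(2*x) + 4*sqrt(2)*x^2*cos(x + pi/4) + 2*x*sin(x) - 20*x*sin(2*x) + 12*x*cos(x) + 10*x*cos(2*x) + 5*x + 4*sin(x) + 5*sin(2*x)/2 + 30*cos(2*x) + 10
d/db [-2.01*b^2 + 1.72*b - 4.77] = 1.72 - 4.02*b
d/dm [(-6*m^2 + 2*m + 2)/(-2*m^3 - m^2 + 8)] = 2*(2*m*(3*m + 1)*(-3*m^2 + m + 1) + (6*m - 1)*(2*m^3 + m^2 - 8))/(2*m^3 + m^2 - 8)^2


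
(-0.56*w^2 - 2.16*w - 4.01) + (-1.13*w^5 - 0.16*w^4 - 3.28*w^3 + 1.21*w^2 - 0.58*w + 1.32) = -1.13*w^5 - 0.16*w^4 - 3.28*w^3 + 0.65*w^2 - 2.74*w - 2.69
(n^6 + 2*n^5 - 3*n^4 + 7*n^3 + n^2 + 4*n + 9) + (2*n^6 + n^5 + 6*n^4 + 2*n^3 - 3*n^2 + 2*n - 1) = 3*n^6 + 3*n^5 + 3*n^4 + 9*n^3 - 2*n^2 + 6*n + 8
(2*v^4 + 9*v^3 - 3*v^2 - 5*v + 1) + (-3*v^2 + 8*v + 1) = 2*v^4 + 9*v^3 - 6*v^2 + 3*v + 2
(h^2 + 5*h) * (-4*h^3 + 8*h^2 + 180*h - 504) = -4*h^5 - 12*h^4 + 220*h^3 + 396*h^2 - 2520*h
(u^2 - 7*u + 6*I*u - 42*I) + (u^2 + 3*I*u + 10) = 2*u^2 - 7*u + 9*I*u + 10 - 42*I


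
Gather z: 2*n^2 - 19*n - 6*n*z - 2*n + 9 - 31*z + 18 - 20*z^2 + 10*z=2*n^2 - 21*n - 20*z^2 + z*(-6*n - 21) + 27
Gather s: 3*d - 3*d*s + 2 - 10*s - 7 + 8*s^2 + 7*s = 3*d + 8*s^2 + s*(-3*d - 3) - 5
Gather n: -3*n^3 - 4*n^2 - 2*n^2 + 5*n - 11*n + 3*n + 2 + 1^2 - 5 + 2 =-3*n^3 - 6*n^2 - 3*n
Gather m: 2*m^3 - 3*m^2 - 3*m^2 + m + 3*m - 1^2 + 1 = 2*m^3 - 6*m^2 + 4*m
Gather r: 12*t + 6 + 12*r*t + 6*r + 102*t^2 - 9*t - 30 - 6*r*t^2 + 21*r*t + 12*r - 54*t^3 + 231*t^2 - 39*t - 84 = r*(-6*t^2 + 33*t + 18) - 54*t^3 + 333*t^2 - 36*t - 108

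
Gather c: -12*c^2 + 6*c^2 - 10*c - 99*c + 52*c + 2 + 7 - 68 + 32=-6*c^2 - 57*c - 27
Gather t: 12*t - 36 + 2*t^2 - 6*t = 2*t^2 + 6*t - 36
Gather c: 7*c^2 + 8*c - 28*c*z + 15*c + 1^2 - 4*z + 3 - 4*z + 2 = 7*c^2 + c*(23 - 28*z) - 8*z + 6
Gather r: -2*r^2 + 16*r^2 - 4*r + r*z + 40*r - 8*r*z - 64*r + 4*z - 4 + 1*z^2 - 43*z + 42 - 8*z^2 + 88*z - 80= 14*r^2 + r*(-7*z - 28) - 7*z^2 + 49*z - 42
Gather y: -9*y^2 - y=-9*y^2 - y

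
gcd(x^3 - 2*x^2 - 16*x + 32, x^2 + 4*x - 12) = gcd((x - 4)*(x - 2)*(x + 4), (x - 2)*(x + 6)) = x - 2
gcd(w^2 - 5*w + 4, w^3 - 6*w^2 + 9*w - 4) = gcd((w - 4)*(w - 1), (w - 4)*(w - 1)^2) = w^2 - 5*w + 4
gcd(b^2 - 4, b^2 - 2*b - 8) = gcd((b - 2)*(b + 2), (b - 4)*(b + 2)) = b + 2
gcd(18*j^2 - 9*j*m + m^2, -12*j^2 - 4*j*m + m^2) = 6*j - m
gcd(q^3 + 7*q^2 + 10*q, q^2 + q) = q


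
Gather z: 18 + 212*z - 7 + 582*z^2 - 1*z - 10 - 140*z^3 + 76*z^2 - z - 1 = -140*z^3 + 658*z^2 + 210*z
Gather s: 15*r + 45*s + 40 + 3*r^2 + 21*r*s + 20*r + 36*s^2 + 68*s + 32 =3*r^2 + 35*r + 36*s^2 + s*(21*r + 113) + 72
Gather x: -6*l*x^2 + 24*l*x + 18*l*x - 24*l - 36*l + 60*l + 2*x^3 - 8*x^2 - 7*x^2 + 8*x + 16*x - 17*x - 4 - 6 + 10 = 2*x^3 + x^2*(-6*l - 15) + x*(42*l + 7)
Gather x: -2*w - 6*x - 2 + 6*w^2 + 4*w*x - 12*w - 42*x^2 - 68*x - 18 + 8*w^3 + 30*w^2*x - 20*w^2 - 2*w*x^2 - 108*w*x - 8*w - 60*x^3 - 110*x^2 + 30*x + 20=8*w^3 - 14*w^2 - 22*w - 60*x^3 + x^2*(-2*w - 152) + x*(30*w^2 - 104*w - 44)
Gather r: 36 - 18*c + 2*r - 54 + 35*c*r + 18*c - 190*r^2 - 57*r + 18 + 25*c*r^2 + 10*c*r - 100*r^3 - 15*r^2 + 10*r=-100*r^3 + r^2*(25*c - 205) + r*(45*c - 45)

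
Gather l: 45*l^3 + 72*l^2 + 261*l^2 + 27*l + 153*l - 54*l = 45*l^3 + 333*l^2 + 126*l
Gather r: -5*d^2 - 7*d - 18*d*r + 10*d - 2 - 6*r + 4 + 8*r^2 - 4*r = -5*d^2 + 3*d + 8*r^2 + r*(-18*d - 10) + 2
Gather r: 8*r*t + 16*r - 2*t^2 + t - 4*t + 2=r*(8*t + 16) - 2*t^2 - 3*t + 2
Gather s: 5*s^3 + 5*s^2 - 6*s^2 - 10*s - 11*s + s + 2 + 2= 5*s^3 - s^2 - 20*s + 4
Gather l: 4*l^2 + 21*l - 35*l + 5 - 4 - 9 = 4*l^2 - 14*l - 8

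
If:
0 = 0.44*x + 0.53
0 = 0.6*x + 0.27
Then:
No Solution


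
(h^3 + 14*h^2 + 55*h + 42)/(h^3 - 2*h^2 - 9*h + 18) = (h^3 + 14*h^2 + 55*h + 42)/(h^3 - 2*h^2 - 9*h + 18)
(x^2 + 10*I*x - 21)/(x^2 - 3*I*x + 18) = (x + 7*I)/(x - 6*I)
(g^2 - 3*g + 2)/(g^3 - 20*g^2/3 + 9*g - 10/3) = 3*(g - 2)/(3*g^2 - 17*g + 10)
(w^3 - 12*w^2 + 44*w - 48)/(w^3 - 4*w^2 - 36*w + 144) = (w - 2)/(w + 6)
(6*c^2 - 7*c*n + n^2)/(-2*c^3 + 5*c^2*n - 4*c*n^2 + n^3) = (-6*c + n)/(2*c^2 - 3*c*n + n^2)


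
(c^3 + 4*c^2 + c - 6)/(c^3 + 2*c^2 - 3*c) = (c + 2)/c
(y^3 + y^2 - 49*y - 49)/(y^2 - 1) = (y^2 - 49)/(y - 1)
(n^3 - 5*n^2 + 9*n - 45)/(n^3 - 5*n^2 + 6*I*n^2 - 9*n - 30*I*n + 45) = (n - 3*I)/(n + 3*I)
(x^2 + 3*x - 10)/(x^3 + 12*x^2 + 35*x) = (x - 2)/(x*(x + 7))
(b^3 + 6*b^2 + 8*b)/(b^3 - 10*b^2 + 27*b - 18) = b*(b^2 + 6*b + 8)/(b^3 - 10*b^2 + 27*b - 18)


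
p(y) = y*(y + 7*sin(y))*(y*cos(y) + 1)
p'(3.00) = 10.28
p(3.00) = -23.57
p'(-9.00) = -158.24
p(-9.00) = 984.08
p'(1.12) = 13.03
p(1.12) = 12.37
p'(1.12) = 13.03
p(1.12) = 12.37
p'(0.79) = 16.90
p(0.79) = 7.08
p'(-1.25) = -15.80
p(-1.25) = 5.98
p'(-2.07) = -45.72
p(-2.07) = 33.86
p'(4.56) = -47.66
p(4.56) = -3.31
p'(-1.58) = -31.75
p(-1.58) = 13.75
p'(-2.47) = -26.67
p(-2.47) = 49.46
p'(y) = y*(y + 7*sin(y))*(-y*sin(y) + cos(y)) + y*(y*cos(y) + 1)*(7*cos(y) + 1) + (y + 7*sin(y))*(y*cos(y) + 1) = -y^3*sin(y) + 3*y^2*cos(y) + 7*y^2*cos(2*y) + 7*y*sin(2*y) + 7*y*cos(y) + 2*y + 7*sin(y)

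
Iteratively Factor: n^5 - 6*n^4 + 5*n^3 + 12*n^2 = (n - 3)*(n^4 - 3*n^3 - 4*n^2) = (n - 3)*(n + 1)*(n^3 - 4*n^2) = n*(n - 3)*(n + 1)*(n^2 - 4*n) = n*(n - 4)*(n - 3)*(n + 1)*(n)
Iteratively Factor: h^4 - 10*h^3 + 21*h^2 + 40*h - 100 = (h - 5)*(h^3 - 5*h^2 - 4*h + 20) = (h - 5)*(h - 2)*(h^2 - 3*h - 10) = (h - 5)^2*(h - 2)*(h + 2)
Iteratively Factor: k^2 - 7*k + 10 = (k - 5)*(k - 2)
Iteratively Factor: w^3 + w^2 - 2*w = (w + 2)*(w^2 - w) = (w - 1)*(w + 2)*(w)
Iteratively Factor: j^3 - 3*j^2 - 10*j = (j - 5)*(j^2 + 2*j) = j*(j - 5)*(j + 2)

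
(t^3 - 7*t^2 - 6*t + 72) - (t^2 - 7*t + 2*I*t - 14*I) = t^3 - 8*t^2 + t - 2*I*t + 72 + 14*I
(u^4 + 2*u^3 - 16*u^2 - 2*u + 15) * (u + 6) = u^5 + 8*u^4 - 4*u^3 - 98*u^2 + 3*u + 90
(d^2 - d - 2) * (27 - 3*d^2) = -3*d^4 + 3*d^3 + 33*d^2 - 27*d - 54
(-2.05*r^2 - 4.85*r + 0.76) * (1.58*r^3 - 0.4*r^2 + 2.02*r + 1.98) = -3.239*r^5 - 6.843*r^4 - 1.0002*r^3 - 14.16*r^2 - 8.0678*r + 1.5048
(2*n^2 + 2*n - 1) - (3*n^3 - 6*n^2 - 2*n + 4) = -3*n^3 + 8*n^2 + 4*n - 5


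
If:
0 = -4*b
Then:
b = 0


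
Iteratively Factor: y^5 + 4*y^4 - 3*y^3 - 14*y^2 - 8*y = (y)*(y^4 + 4*y^3 - 3*y^2 - 14*y - 8) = y*(y + 1)*(y^3 + 3*y^2 - 6*y - 8) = y*(y + 1)*(y + 4)*(y^2 - y - 2) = y*(y + 1)^2*(y + 4)*(y - 2)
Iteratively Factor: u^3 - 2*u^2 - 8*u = (u)*(u^2 - 2*u - 8) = u*(u + 2)*(u - 4)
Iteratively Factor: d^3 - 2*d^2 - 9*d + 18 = (d + 3)*(d^2 - 5*d + 6) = (d - 3)*(d + 3)*(d - 2)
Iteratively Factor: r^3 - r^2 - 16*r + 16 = (r + 4)*(r^2 - 5*r + 4) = (r - 1)*(r + 4)*(r - 4)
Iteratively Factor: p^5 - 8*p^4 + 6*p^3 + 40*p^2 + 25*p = (p - 5)*(p^4 - 3*p^3 - 9*p^2 - 5*p) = (p - 5)*(p + 1)*(p^3 - 4*p^2 - 5*p) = (p - 5)*(p + 1)^2*(p^2 - 5*p) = p*(p - 5)*(p + 1)^2*(p - 5)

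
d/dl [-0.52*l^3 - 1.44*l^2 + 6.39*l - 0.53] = -1.56*l^2 - 2.88*l + 6.39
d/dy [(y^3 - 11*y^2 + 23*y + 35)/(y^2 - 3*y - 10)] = (y^2 + 4*y - 5)/(y^2 + 4*y + 4)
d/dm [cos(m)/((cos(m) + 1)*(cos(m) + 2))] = (cos(m)^2 - 2)*sin(m)/((cos(m) + 1)^2*(cos(m) + 2)^2)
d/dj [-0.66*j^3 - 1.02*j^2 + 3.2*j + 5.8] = -1.98*j^2 - 2.04*j + 3.2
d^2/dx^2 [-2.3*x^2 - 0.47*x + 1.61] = -4.60000000000000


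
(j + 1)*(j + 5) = j^2 + 6*j + 5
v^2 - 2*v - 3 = (v - 3)*(v + 1)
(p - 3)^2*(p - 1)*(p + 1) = p^4 - 6*p^3 + 8*p^2 + 6*p - 9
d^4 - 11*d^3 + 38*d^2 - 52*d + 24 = (d - 6)*(d - 2)^2*(d - 1)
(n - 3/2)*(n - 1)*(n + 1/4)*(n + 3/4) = n^4 - 3*n^3/2 - 13*n^2/16 + 33*n/32 + 9/32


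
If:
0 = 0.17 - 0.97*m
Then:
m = 0.18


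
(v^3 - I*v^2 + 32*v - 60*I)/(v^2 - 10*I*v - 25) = (v^2 + 4*I*v + 12)/(v - 5*I)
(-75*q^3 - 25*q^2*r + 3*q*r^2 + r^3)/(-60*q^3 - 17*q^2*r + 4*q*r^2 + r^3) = (5*q - r)/(4*q - r)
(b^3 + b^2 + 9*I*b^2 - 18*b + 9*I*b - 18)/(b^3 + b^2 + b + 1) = (b^2 + 9*I*b - 18)/(b^2 + 1)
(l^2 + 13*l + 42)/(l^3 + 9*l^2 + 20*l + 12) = (l + 7)/(l^2 + 3*l + 2)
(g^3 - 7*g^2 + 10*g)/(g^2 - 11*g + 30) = g*(g - 2)/(g - 6)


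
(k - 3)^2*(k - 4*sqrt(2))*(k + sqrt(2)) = k^4 - 6*k^3 - 3*sqrt(2)*k^3 + k^2 + 18*sqrt(2)*k^2 - 27*sqrt(2)*k + 48*k - 72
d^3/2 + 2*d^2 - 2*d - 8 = (d/2 + 1)*(d - 2)*(d + 4)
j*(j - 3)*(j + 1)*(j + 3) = j^4 + j^3 - 9*j^2 - 9*j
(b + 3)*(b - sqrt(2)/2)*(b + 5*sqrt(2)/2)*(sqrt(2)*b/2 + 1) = sqrt(2)*b^4/2 + 3*sqrt(2)*b^3/2 + 3*b^3 + 3*sqrt(2)*b^2/4 + 9*b^2 - 5*b/2 + 9*sqrt(2)*b/4 - 15/2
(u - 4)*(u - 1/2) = u^2 - 9*u/2 + 2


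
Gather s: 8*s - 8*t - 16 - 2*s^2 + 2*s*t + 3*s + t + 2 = -2*s^2 + s*(2*t + 11) - 7*t - 14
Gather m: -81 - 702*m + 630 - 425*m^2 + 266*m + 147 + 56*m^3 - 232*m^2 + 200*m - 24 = 56*m^3 - 657*m^2 - 236*m + 672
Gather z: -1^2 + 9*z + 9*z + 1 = 18*z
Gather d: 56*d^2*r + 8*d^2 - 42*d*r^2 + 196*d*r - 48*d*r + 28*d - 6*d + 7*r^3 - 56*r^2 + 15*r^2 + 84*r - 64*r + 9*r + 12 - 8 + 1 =d^2*(56*r + 8) + d*(-42*r^2 + 148*r + 22) + 7*r^3 - 41*r^2 + 29*r + 5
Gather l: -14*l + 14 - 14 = -14*l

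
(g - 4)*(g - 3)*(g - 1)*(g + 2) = g^4 - 6*g^3 + 3*g^2 + 26*g - 24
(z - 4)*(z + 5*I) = z^2 - 4*z + 5*I*z - 20*I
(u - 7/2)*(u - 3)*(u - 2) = u^3 - 17*u^2/2 + 47*u/2 - 21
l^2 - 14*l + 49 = (l - 7)^2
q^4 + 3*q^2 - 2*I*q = q*(q - I)^2*(q + 2*I)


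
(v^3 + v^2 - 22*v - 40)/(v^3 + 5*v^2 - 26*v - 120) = (v + 2)/(v + 6)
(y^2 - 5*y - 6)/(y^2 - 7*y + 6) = (y + 1)/(y - 1)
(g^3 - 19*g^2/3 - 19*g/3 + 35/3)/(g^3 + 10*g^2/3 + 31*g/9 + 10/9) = 3*(g^2 - 8*g + 7)/(3*g^2 + 5*g + 2)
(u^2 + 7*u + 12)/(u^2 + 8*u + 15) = (u + 4)/(u + 5)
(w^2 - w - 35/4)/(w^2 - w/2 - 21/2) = (w + 5/2)/(w + 3)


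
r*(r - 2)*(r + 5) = r^3 + 3*r^2 - 10*r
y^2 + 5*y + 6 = (y + 2)*(y + 3)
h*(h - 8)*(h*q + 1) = h^3*q - 8*h^2*q + h^2 - 8*h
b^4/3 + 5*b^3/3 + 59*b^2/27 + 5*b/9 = b*(b/3 + 1)*(b + 1/3)*(b + 5/3)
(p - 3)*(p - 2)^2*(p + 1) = p^4 - 6*p^3 + 9*p^2 + 4*p - 12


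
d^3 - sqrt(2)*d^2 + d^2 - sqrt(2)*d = d*(d + 1)*(d - sqrt(2))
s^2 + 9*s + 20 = (s + 4)*(s + 5)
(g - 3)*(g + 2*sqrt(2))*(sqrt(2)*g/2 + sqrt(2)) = sqrt(2)*g^3/2 - sqrt(2)*g^2/2 + 2*g^2 - 3*sqrt(2)*g - 2*g - 12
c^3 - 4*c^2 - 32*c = c*(c - 8)*(c + 4)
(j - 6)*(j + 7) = j^2 + j - 42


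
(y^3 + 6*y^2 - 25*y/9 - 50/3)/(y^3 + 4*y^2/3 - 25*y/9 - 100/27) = 3*(y + 6)/(3*y + 4)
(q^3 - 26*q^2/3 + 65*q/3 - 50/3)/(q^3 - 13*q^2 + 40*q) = (3*q^2 - 11*q + 10)/(3*q*(q - 8))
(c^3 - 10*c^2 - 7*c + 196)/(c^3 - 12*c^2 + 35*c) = (c^2 - 3*c - 28)/(c*(c - 5))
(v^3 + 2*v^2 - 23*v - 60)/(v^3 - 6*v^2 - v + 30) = (v^2 + 7*v + 12)/(v^2 - v - 6)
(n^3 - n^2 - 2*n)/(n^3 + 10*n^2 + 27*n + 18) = n*(n - 2)/(n^2 + 9*n + 18)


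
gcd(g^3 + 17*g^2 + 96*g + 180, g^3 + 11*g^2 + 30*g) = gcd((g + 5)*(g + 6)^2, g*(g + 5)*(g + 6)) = g^2 + 11*g + 30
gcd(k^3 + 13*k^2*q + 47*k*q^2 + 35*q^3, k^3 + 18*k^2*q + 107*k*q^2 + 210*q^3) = k^2 + 12*k*q + 35*q^2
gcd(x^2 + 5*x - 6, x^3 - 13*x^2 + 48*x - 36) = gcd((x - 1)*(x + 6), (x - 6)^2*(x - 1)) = x - 1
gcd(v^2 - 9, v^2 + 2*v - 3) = v + 3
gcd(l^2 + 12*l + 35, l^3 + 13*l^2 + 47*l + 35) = l^2 + 12*l + 35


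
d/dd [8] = 0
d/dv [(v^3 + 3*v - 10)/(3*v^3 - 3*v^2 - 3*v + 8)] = 3*(-v^4 - 8*v^3 + 41*v^2 - 20*v - 2)/(9*v^6 - 18*v^5 - 9*v^4 + 66*v^3 - 39*v^2 - 48*v + 64)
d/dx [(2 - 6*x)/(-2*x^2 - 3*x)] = 2*(-6*x^2 + 4*x + 3)/(x^2*(4*x^2 + 12*x + 9))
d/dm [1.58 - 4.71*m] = -4.71000000000000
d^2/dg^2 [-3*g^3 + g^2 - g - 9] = 2 - 18*g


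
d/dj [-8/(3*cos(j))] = -8*sin(j)/(3*cos(j)^2)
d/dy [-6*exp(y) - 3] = -6*exp(y)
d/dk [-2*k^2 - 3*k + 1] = -4*k - 3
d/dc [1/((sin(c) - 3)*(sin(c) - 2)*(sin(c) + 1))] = (-3*sin(c)^2 + 8*sin(c) - 1)*cos(c)/((sin(c) - 3)^2*(sin(c) - 2)^2*(sin(c) + 1)^2)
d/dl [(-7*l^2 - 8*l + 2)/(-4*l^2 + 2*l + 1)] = 2*(-23*l^2 + l - 6)/(16*l^4 - 16*l^3 - 4*l^2 + 4*l + 1)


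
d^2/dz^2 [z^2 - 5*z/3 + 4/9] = 2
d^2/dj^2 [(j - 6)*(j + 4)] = 2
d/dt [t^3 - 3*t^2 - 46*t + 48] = 3*t^2 - 6*t - 46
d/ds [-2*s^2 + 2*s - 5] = 2 - 4*s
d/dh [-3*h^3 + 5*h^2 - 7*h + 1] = -9*h^2 + 10*h - 7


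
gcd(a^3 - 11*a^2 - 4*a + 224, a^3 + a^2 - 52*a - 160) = a^2 - 4*a - 32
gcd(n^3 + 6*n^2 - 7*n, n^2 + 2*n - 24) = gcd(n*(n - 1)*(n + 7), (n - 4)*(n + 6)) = 1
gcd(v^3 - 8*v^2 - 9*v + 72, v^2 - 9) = v^2 - 9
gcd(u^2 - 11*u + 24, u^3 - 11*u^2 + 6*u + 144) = u - 8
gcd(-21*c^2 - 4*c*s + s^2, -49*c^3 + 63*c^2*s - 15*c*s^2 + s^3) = -7*c + s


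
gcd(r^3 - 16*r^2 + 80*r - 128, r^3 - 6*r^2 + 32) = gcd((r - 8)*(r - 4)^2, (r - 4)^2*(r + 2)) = r^2 - 8*r + 16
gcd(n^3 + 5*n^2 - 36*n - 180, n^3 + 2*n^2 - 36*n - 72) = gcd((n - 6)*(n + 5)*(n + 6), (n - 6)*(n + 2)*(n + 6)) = n^2 - 36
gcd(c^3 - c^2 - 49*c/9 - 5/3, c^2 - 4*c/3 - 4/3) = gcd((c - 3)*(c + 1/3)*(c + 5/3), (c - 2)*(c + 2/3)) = 1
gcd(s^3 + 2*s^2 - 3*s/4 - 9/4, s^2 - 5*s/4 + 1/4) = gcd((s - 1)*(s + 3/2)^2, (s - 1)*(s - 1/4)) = s - 1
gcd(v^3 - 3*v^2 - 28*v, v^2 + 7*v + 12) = v + 4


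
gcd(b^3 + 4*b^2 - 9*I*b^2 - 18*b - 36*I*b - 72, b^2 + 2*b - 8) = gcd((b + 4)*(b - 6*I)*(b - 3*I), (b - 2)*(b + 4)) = b + 4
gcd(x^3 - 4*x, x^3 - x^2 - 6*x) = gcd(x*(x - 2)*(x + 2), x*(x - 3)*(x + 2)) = x^2 + 2*x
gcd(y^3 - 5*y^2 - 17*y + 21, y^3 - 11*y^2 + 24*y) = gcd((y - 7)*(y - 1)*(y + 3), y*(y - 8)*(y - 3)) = 1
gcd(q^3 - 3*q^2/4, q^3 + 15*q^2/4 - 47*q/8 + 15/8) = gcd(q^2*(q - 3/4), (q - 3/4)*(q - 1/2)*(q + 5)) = q - 3/4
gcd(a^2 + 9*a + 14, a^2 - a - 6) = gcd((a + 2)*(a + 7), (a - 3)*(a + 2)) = a + 2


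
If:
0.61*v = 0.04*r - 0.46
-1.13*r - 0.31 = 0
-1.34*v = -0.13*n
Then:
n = -7.96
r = -0.27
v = -0.77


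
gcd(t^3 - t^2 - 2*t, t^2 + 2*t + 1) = t + 1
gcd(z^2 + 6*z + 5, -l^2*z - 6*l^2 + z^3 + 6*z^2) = 1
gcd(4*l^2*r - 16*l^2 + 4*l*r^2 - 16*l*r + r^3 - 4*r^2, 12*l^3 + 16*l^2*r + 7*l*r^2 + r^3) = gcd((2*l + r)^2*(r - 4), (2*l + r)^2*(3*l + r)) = 4*l^2 + 4*l*r + r^2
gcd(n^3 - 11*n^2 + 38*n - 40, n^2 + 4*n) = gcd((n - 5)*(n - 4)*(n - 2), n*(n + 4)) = 1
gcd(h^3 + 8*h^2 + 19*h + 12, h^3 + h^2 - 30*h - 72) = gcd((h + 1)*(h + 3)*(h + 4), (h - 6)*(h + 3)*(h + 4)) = h^2 + 7*h + 12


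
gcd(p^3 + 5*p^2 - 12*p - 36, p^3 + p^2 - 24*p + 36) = p^2 + 3*p - 18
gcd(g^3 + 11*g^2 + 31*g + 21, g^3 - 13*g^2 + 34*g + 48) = g + 1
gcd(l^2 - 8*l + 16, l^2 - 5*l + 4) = l - 4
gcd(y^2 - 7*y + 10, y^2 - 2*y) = y - 2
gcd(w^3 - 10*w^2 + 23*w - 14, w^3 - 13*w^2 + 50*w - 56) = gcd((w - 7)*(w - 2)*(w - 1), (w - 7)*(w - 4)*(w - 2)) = w^2 - 9*w + 14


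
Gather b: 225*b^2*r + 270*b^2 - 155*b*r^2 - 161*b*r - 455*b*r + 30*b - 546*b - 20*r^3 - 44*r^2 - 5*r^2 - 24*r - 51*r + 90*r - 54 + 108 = b^2*(225*r + 270) + b*(-155*r^2 - 616*r - 516) - 20*r^3 - 49*r^2 + 15*r + 54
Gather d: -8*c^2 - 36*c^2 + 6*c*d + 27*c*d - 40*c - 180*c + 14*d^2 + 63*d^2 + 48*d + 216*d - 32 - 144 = -44*c^2 - 220*c + 77*d^2 + d*(33*c + 264) - 176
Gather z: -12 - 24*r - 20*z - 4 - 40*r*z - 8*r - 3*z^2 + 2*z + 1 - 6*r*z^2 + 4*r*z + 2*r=-30*r + z^2*(-6*r - 3) + z*(-36*r - 18) - 15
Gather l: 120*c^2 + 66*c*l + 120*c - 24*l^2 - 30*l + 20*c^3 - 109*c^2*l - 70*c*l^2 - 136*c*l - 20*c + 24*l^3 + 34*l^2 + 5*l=20*c^3 + 120*c^2 + 100*c + 24*l^3 + l^2*(10 - 70*c) + l*(-109*c^2 - 70*c - 25)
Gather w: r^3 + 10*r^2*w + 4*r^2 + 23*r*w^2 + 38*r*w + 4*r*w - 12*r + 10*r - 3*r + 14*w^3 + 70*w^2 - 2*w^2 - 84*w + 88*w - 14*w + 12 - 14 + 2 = r^3 + 4*r^2 - 5*r + 14*w^3 + w^2*(23*r + 68) + w*(10*r^2 + 42*r - 10)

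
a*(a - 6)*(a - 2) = a^3 - 8*a^2 + 12*a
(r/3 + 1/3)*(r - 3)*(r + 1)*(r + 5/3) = r^4/3 + 2*r^3/9 - 20*r^2/9 - 34*r/9 - 5/3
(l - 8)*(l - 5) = l^2 - 13*l + 40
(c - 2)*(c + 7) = c^2 + 5*c - 14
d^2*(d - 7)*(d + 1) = d^4 - 6*d^3 - 7*d^2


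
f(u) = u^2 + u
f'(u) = 2*u + 1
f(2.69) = 9.93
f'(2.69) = 6.38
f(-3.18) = 6.93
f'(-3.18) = -5.36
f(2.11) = 6.56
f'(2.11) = 5.22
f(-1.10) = 0.11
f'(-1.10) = -1.20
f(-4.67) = 17.14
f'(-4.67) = -8.34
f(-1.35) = 0.47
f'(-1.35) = -1.70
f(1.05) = 2.15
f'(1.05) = 3.10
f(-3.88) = 11.17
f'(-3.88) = -6.76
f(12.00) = 156.00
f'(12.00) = 25.00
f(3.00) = 12.00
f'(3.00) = 7.00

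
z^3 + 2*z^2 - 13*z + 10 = (z - 2)*(z - 1)*(z + 5)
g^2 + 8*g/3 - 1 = (g - 1/3)*(g + 3)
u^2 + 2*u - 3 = (u - 1)*(u + 3)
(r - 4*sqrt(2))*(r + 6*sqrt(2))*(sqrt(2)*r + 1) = sqrt(2)*r^3 + 5*r^2 - 46*sqrt(2)*r - 48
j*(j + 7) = j^2 + 7*j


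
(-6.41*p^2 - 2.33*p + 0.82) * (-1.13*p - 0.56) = 7.2433*p^3 + 6.2225*p^2 + 0.3782*p - 0.4592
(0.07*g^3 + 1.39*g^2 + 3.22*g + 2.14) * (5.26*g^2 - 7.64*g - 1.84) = 0.3682*g^5 + 6.7766*g^4 + 6.1888*g^3 - 15.902*g^2 - 22.2744*g - 3.9376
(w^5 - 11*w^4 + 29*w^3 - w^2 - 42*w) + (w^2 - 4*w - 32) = w^5 - 11*w^4 + 29*w^3 - 46*w - 32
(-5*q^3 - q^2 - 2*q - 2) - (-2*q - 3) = -5*q^3 - q^2 + 1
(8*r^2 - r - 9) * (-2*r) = -16*r^3 + 2*r^2 + 18*r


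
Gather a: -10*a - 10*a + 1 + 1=2 - 20*a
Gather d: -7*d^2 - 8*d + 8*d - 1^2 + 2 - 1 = -7*d^2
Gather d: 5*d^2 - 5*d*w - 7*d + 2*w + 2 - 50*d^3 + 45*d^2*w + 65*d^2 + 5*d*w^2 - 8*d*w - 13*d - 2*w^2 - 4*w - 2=-50*d^3 + d^2*(45*w + 70) + d*(5*w^2 - 13*w - 20) - 2*w^2 - 2*w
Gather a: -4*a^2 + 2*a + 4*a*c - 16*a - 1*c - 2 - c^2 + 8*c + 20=-4*a^2 + a*(4*c - 14) - c^2 + 7*c + 18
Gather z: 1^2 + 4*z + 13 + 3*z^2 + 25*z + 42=3*z^2 + 29*z + 56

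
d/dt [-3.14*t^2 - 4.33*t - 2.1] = -6.28*t - 4.33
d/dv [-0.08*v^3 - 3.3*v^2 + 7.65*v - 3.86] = -0.24*v^2 - 6.6*v + 7.65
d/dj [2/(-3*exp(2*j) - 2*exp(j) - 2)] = (12*exp(j) + 4)*exp(j)/(3*exp(2*j) + 2*exp(j) + 2)^2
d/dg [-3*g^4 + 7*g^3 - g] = -12*g^3 + 21*g^2 - 1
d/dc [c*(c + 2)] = 2*c + 2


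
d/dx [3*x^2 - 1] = 6*x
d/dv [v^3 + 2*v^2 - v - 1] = 3*v^2 + 4*v - 1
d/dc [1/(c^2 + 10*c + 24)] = 2*(-c - 5)/(c^2 + 10*c + 24)^2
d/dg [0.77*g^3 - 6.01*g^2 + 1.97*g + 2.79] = 2.31*g^2 - 12.02*g + 1.97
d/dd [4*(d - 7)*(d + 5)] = 8*d - 8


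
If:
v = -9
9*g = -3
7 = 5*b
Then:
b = 7/5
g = -1/3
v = -9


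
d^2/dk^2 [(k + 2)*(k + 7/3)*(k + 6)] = 6*k + 62/3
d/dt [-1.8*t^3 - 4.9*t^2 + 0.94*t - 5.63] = -5.4*t^2 - 9.8*t + 0.94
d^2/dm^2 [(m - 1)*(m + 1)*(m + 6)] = 6*m + 12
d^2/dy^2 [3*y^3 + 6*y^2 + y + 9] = 18*y + 12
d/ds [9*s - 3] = 9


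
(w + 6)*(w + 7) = w^2 + 13*w + 42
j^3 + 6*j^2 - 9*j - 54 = (j - 3)*(j + 3)*(j + 6)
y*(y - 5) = y^2 - 5*y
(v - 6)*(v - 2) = v^2 - 8*v + 12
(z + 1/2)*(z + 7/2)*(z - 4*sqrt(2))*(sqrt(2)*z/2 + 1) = sqrt(2)*z^4/2 - 3*z^3 + 2*sqrt(2)*z^3 - 12*z^2 - 25*sqrt(2)*z^2/8 - 16*sqrt(2)*z - 21*z/4 - 7*sqrt(2)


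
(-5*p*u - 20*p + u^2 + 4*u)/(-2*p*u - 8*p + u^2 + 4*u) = (5*p - u)/(2*p - u)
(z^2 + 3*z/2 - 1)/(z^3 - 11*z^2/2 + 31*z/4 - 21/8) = 4*(z + 2)/(4*z^2 - 20*z + 21)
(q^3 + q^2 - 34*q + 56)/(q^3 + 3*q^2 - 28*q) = (q - 2)/q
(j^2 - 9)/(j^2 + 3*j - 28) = (j^2 - 9)/(j^2 + 3*j - 28)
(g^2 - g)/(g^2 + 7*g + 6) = g*(g - 1)/(g^2 + 7*g + 6)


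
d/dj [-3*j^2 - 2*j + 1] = -6*j - 2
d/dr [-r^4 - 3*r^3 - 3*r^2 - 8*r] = -4*r^3 - 9*r^2 - 6*r - 8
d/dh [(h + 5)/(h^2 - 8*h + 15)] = (h^2 - 8*h - 2*(h - 4)*(h + 5) + 15)/(h^2 - 8*h + 15)^2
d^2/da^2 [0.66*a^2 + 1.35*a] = 1.32000000000000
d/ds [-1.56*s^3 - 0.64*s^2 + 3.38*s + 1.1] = -4.68*s^2 - 1.28*s + 3.38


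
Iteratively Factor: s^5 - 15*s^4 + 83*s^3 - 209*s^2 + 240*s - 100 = (s - 2)*(s^4 - 13*s^3 + 57*s^2 - 95*s + 50) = (s - 5)*(s - 2)*(s^3 - 8*s^2 + 17*s - 10) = (s - 5)*(s - 2)*(s - 1)*(s^2 - 7*s + 10) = (s - 5)*(s - 2)^2*(s - 1)*(s - 5)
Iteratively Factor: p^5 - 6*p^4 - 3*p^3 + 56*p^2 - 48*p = (p + 3)*(p^4 - 9*p^3 + 24*p^2 - 16*p) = (p - 4)*(p + 3)*(p^3 - 5*p^2 + 4*p) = p*(p - 4)*(p + 3)*(p^2 - 5*p + 4) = p*(p - 4)*(p - 1)*(p + 3)*(p - 4)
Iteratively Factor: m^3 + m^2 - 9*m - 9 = (m + 1)*(m^2 - 9) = (m + 1)*(m + 3)*(m - 3)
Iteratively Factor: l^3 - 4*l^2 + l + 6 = (l + 1)*(l^2 - 5*l + 6) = (l - 2)*(l + 1)*(l - 3)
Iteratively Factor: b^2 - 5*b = (b)*(b - 5)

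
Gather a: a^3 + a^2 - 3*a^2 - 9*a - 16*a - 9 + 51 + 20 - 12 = a^3 - 2*a^2 - 25*a + 50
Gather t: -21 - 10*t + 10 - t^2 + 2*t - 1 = -t^2 - 8*t - 12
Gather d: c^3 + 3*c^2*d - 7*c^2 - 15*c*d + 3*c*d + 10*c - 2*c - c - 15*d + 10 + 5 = c^3 - 7*c^2 + 7*c + d*(3*c^2 - 12*c - 15) + 15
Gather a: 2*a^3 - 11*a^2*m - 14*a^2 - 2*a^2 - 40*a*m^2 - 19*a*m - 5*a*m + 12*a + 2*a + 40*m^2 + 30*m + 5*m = 2*a^3 + a^2*(-11*m - 16) + a*(-40*m^2 - 24*m + 14) + 40*m^2 + 35*m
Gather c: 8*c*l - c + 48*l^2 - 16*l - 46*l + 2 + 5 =c*(8*l - 1) + 48*l^2 - 62*l + 7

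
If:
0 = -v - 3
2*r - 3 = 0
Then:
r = 3/2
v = -3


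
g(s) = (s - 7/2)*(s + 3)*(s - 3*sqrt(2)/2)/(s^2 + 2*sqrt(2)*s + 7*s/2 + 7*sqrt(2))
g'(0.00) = -2.39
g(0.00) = 2.25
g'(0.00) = -2.39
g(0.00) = 2.25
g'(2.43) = -0.12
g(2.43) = -0.06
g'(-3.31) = -845.04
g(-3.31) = 125.31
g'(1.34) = -0.71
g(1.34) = 0.36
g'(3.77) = 0.26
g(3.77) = 0.06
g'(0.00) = -2.39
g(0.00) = 2.25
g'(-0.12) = -2.66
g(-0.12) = 2.55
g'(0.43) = -1.65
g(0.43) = 1.39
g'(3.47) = 0.20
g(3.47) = -0.00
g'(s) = (s - 7/2)*(s + 3)*(s - 3*sqrt(2)/2)*(-2*s - 7/2 - 2*sqrt(2))/(s^2 + 2*sqrt(2)*s + 7*s/2 + 7*sqrt(2))^2 + (s - 7/2)*(s + 3)/(s^2 + 2*sqrt(2)*s + 7*s/2 + 7*sqrt(2)) + (s - 7/2)*(s - 3*sqrt(2)/2)/(s^2 + 2*sqrt(2)*s + 7*s/2 + 7*sqrt(2)) + (s + 3)*(s - 3*sqrt(2)/2)/(s^2 + 2*sqrt(2)*s + 7*s/2 + 7*sqrt(2))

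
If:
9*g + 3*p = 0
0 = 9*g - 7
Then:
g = 7/9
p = -7/3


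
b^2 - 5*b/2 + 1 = (b - 2)*(b - 1/2)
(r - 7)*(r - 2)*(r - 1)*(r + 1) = r^4 - 9*r^3 + 13*r^2 + 9*r - 14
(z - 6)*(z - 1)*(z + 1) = z^3 - 6*z^2 - z + 6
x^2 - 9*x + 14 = (x - 7)*(x - 2)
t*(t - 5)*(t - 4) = t^3 - 9*t^2 + 20*t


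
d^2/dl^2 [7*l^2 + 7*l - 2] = 14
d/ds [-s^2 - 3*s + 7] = -2*s - 3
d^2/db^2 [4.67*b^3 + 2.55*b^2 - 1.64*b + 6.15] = 28.02*b + 5.1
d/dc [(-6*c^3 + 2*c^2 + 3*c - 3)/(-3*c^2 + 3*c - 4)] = (18*c^4 - 36*c^3 + 87*c^2 - 34*c - 3)/(9*c^4 - 18*c^3 + 33*c^2 - 24*c + 16)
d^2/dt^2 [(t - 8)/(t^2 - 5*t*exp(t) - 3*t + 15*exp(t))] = (2*(t - 8)*(5*t*exp(t) - 2*t - 10*exp(t) + 3)^2 + (t^2 - 5*t*exp(t) - 3*t + 15*exp(t))*(10*t*exp(t) - 4*t - (t - 8)*(-5*t*exp(t) + 5*exp(t) + 2) - 20*exp(t) + 6))/(t^2 - 5*t*exp(t) - 3*t + 15*exp(t))^3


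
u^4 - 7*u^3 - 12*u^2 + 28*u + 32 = (u - 8)*(u - 2)*(u + 1)*(u + 2)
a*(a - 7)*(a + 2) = a^3 - 5*a^2 - 14*a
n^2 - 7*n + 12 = (n - 4)*(n - 3)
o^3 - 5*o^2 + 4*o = o*(o - 4)*(o - 1)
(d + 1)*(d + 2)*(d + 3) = d^3 + 6*d^2 + 11*d + 6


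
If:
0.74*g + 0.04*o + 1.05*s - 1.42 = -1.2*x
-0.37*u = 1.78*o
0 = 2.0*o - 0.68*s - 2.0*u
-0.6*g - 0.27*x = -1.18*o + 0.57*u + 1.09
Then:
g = -0.698330735307189*x - 1.02489166170607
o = 0.121123243592374 - 0.0379888528377867*x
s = 2.07007133325599 - 0.649253049294446*x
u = 0.182757183922325*x - 0.582701009714664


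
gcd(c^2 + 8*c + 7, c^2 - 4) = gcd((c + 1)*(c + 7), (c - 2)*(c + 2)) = 1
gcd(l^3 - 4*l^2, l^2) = l^2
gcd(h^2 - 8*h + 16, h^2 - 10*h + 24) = h - 4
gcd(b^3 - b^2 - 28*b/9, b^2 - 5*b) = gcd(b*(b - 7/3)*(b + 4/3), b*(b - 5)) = b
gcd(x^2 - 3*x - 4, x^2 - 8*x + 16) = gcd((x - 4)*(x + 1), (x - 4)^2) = x - 4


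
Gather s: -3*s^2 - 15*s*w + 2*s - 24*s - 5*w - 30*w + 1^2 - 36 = -3*s^2 + s*(-15*w - 22) - 35*w - 35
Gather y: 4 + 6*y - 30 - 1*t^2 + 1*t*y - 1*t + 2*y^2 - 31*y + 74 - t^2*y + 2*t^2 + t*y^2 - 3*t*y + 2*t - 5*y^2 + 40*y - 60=t^2 + t + y^2*(t - 3) + y*(-t^2 - 2*t + 15) - 12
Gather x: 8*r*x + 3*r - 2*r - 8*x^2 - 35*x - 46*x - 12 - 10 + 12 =r - 8*x^2 + x*(8*r - 81) - 10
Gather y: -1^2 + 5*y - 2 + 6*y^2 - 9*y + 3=6*y^2 - 4*y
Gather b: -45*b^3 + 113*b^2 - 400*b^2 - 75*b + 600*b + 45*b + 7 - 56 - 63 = -45*b^3 - 287*b^2 + 570*b - 112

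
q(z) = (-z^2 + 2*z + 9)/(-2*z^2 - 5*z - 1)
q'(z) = (2 - 2*z)/(-2*z^2 - 5*z - 1) + (4*z + 5)*(-z^2 + 2*z + 9)/(-2*z^2 - 5*z - 1)^2 = (9*z^2 + 38*z + 43)/(4*z^4 + 20*z^3 + 29*z^2 + 10*z + 1)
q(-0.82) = 3.81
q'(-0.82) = 5.81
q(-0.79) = 3.99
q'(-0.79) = 6.42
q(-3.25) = 1.37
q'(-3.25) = 0.42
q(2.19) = -0.40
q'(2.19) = 0.37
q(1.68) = -0.63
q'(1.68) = 0.58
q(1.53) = -0.73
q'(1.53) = 0.69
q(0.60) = -2.08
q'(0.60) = 3.10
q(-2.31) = 7.82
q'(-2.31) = 217.30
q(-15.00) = 0.65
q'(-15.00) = 0.01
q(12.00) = 0.32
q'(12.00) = 0.01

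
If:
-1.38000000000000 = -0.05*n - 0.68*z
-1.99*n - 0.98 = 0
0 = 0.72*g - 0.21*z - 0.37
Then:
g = 1.12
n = -0.49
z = 2.07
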